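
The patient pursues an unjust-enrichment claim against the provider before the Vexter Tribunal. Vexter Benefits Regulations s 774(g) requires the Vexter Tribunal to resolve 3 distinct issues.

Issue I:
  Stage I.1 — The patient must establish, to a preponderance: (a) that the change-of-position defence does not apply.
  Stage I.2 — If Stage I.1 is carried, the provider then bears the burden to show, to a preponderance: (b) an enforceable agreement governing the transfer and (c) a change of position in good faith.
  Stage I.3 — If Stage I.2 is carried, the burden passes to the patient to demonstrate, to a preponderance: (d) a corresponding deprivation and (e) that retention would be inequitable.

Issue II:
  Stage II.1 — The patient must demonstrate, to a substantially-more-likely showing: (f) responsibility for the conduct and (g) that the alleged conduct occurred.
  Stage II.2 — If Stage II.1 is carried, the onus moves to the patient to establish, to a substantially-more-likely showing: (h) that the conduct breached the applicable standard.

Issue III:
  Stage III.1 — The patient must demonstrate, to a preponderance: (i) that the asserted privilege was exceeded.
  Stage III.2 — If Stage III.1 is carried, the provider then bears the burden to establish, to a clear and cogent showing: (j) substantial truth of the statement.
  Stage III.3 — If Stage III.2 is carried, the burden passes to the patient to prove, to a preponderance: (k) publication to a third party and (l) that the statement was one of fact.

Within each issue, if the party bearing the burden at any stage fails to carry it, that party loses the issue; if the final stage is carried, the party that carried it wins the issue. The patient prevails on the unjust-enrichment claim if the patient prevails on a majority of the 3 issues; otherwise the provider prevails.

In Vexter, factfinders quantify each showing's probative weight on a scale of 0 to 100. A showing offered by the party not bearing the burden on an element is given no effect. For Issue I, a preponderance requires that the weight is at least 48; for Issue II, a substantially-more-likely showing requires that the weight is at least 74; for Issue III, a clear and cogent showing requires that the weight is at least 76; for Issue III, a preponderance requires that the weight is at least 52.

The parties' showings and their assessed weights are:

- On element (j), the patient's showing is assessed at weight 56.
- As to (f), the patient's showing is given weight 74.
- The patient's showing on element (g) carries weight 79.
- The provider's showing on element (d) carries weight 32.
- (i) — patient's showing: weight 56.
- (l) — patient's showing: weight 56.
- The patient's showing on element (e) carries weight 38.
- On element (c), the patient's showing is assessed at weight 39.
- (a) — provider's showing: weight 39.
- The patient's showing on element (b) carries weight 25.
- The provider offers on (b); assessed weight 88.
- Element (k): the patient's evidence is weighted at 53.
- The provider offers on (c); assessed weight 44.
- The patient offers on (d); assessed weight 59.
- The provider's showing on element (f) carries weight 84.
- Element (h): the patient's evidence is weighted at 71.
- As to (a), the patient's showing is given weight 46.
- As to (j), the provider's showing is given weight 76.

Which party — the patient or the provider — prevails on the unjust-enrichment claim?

— Issue I —
At Stage I.1 the patient must meet a preponderance (weight is at least 48): on (a) the weight is 46 (the provider's 39 is given no effect), < 48, so (a) does not meet the standard.
  The patient does not carry Stage I.1.
The provider prevails on this issue.
— Issue II —
At Stage II.1 the patient must meet a substantially-more-likely showing (weight is at least 74): on (f) the weight is 74 (the provider's 84 is given no effect), which does reach 74, so (f) meets the standard; on (g) the weight is 79, ≥ 74, so (g) meets the standard.
  All elements met. The patient retains the burden for Stage II.2.
At Stage II.2 the patient must meet a substantially-more-likely showing (weight is at least 74): on (h) the weight is 71, < 74, so (h) does not meet the standard.
  Not every element is met, so the patient fails to carry Stage II.2.
So the provider prevails on this issue.
— Issue III —
Stage III.1 — burden on patient; standard: a preponderance (weight is at least 52).
    (i): 56 ≥ 52 [met]
  The patient carries Stage III.1; the provider now bears the burden.
Stage III.2 — burden on provider; standard: a clear and cogent showing (weight is at least 76).
    (j): 76 (patient's 56 disregarded) ≥ 76 [met]
  Stage III.2 is satisfied; the onus moves to the patient.
Stage III.3 — burden on patient; standard: a preponderance (weight is at least 52).
    (k): 53 ≥ 52 [met]
    (l): 56 ≥ 52 [met]
  All elements met at the final stage.
Every stage carried; the patient prevails on this issue.
Per-issue: Issue I → provider; Issue II → provider; Issue III → patient. The patient must prevail on a majority of issues; overall, the provider prevails.

provider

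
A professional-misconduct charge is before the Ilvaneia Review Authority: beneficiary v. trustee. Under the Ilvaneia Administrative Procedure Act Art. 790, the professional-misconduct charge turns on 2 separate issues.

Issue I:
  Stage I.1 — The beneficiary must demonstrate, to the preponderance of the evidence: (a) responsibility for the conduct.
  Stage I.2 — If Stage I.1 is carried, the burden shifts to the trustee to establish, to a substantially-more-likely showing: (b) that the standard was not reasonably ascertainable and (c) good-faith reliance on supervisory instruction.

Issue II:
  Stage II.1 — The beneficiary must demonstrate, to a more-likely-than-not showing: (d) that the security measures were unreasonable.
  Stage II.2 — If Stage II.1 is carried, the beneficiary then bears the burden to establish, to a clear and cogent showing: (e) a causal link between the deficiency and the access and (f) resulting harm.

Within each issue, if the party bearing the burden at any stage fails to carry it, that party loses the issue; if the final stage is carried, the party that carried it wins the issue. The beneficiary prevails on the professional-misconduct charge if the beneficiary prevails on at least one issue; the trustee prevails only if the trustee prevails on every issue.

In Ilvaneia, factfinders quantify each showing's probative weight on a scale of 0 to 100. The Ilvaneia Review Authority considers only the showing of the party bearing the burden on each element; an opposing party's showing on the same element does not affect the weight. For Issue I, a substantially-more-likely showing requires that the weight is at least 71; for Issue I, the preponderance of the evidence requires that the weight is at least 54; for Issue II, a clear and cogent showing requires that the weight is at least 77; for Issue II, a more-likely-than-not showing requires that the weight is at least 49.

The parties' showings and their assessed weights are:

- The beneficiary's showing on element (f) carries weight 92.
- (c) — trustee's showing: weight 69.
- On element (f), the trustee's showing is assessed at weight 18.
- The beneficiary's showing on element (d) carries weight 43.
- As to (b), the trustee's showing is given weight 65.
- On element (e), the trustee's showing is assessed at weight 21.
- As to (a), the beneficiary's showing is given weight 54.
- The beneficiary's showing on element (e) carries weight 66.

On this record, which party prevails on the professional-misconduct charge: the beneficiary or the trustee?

beneficiary

— Issue I —
Stage I.1 (beneficiary, the preponderance of the evidence, weight is at least 54): (a) 54 ≥ 54 — meets.
  The beneficiary carries Stage I.1; the trustee now bears the burden.
Stage I.2 (trustee, a substantially-more-likely showing, weight is at least 71): (b) 65 < 71 — fails; (c) 69 < 71 — fails.
  Stage I.2 not carried; the trustee fails its burden.
The beneficiary prevails on this issue.
— Issue II —
Stage II.1 — burden on beneficiary; standard: a more-likely-than-not showing (weight is at least 49).
    (d): 43 < 49 [not met]
  Not every element is met, so the beneficiary fails to carry Stage II.1.
The analysis ends at Stage II.1; the trustee prevails on this issue.
Per-issue: Issue I → beneficiary; Issue II → trustee. The beneficiary must prevail on at least one issue; overall, the beneficiary prevails.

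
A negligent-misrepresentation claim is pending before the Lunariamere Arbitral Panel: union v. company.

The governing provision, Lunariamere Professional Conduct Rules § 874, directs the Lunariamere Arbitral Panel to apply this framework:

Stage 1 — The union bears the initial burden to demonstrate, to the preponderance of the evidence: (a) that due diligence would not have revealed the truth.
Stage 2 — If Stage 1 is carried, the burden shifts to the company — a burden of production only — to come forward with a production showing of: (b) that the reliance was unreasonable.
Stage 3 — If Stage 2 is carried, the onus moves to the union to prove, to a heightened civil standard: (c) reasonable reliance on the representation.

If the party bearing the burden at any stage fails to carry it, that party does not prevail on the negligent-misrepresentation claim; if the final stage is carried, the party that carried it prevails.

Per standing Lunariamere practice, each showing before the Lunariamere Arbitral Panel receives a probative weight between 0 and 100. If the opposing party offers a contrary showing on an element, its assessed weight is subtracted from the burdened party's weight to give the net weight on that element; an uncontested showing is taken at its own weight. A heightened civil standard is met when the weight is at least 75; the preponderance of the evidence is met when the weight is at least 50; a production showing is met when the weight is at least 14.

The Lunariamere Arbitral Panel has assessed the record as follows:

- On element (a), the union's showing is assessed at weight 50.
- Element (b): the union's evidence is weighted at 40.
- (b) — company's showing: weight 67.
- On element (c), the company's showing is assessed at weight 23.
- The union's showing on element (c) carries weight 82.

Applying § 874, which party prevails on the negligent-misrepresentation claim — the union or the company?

company

Stage 1 — burden on union; standard: the preponderance of the evidence (weight is at least 50).
    (a): 50 ≥ 50 [met]
  Stage 1 is satisfied; the onus moves to the company.
Stage 2 — burden on company; standard: a production showing (weight is at least 14).
    (b): 67 − 40 = 27 ≥ 14 [met]
  All elements met. The burden passes to the union.
Stage 3 — burden on union; standard: a heightened civil standard (weight is at least 75).
    (c): 82 − 23 = 59 < 75 [not met]
  The union does not carry Stage 3.
So the company prevails.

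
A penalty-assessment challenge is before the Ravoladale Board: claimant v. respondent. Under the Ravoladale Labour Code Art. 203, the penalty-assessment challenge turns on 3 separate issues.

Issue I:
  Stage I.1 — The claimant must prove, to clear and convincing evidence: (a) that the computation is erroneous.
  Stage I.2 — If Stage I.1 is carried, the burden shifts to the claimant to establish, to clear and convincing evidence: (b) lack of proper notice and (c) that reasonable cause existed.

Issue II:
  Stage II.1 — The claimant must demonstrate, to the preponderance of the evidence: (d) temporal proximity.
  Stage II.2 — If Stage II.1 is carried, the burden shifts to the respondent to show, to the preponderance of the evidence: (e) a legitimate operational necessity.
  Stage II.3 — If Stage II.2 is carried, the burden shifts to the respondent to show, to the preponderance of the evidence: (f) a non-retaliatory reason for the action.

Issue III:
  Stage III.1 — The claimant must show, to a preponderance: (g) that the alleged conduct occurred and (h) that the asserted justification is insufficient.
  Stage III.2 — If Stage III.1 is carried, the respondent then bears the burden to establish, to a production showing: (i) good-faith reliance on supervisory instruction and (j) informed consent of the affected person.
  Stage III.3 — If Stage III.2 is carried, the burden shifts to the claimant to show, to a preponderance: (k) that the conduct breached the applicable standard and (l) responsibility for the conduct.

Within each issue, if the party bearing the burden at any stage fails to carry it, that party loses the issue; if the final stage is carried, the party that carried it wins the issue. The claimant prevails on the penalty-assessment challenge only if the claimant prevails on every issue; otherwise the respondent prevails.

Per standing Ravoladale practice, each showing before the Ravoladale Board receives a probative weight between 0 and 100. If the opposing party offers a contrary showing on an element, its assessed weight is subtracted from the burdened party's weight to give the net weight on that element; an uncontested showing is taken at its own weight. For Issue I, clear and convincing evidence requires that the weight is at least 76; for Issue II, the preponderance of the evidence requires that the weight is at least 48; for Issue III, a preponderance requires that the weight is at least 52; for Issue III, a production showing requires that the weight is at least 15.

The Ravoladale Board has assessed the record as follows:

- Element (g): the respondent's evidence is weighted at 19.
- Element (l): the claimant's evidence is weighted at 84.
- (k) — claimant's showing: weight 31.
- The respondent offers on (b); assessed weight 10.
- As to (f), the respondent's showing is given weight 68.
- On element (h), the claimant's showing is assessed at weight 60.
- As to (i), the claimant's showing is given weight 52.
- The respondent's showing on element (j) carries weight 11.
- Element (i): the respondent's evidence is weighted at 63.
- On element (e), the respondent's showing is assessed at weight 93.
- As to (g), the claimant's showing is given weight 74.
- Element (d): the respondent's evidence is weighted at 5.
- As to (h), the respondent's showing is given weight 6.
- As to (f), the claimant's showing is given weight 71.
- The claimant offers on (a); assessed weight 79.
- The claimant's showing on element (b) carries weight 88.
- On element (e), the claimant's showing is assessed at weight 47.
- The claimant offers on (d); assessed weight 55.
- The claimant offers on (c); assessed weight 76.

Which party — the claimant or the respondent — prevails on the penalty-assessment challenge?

— Issue I —
Stage I.1 — burden on claimant; standard: clear and convincing evidence (weight is at least 76).
    (a): 79 ≥ 76 [met]
  Stage I.1 carried; the burden remains with the claimant.
Stage I.2 — burden on claimant; standard: clear and convincing evidence (weight is at least 76).
    (b): 88 − 10 = 78 ≥ 76 [met]
    (c): 76 ≥ 76 [met]
  Stage I.2 carried; the final stage is satisfied.
With every stage satisfied, the claimant prevails on this issue.
— Issue II —
At Stage II.1 the claimant must meet the preponderance of the evidence (weight is at least 48): on (d) the weight is 55 less the opposing 5 gives net 50, ≥ 48, so (d) meets the standard.
  Stage II.1 carried; the burden shifts to the respondent.
At Stage II.2 the respondent must meet the preponderance of the evidence (weight is at least 48): on (e) the weight is 93 less the opposing 47 gives net 46, which does not reach 48, so (e) does not meet the standard.
  Not every element is met, so the respondent fails to carry Stage II.2.
The claimant prevails on this issue.
— Issue III —
Stage III.1 (claimant, a preponderance, weight is at least 52): (g) net 74−19=55 ≥ 52 — meets; (h) net 60−6=54 ≥ 52 — meets.
  Stage III.1 is satisfied; the onus moves to the respondent.
Stage III.2 (respondent, a production showing, weight is at least 15): (i) net 63−52=11 < 15 — fails; (j) 11 < 15 — fails.
  Stage III.2 not carried; the respondent fails its burden.
So the claimant prevails on this issue.
Per-issue: Issue I → claimant; Issue II → claimant; Issue III → claimant. The claimant must prevail on every issue; overall, the claimant prevails.

claimant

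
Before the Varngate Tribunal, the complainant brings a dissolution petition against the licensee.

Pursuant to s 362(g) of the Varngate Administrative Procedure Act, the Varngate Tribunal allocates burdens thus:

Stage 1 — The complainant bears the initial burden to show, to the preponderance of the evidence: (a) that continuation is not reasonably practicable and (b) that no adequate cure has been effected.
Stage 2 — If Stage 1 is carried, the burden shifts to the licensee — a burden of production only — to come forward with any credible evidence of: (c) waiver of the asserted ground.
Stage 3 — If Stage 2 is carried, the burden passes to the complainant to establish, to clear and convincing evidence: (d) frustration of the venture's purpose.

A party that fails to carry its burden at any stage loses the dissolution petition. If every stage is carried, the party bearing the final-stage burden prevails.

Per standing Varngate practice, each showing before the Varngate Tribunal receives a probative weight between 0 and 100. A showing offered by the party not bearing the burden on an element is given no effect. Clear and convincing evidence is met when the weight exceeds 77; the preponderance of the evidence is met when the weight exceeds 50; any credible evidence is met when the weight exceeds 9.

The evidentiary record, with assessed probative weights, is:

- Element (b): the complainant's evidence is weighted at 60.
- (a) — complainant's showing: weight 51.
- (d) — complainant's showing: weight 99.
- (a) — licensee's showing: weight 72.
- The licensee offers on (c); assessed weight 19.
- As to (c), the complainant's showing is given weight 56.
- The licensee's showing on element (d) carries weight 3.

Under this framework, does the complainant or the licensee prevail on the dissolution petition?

Stage 1 — burden on complainant; standard: the preponderance of the evidence (weight exceeds 50).
    (a): 51 (licensee's 72 disregarded) > 50 [met]
    (b): 60 > 50 [met]
  The complainant carries Stage 1; the licensee now bears the burden.
Stage 2 — burden on licensee; standard: any credible evidence (weight exceeds 9).
    (c): 19 (complainant's 56 disregarded) > 9 [met]
  All elements met. The burden passes to the complainant.
Stage 3 — burden on complainant; standard: clear and convincing evidence (weight exceeds 77).
    (d): 99 (licensee's 3 disregarded) > 77 [met]
  Stage 3 carried; the final stage is satisfied.
Every stage carried; the complainant prevails.

complainant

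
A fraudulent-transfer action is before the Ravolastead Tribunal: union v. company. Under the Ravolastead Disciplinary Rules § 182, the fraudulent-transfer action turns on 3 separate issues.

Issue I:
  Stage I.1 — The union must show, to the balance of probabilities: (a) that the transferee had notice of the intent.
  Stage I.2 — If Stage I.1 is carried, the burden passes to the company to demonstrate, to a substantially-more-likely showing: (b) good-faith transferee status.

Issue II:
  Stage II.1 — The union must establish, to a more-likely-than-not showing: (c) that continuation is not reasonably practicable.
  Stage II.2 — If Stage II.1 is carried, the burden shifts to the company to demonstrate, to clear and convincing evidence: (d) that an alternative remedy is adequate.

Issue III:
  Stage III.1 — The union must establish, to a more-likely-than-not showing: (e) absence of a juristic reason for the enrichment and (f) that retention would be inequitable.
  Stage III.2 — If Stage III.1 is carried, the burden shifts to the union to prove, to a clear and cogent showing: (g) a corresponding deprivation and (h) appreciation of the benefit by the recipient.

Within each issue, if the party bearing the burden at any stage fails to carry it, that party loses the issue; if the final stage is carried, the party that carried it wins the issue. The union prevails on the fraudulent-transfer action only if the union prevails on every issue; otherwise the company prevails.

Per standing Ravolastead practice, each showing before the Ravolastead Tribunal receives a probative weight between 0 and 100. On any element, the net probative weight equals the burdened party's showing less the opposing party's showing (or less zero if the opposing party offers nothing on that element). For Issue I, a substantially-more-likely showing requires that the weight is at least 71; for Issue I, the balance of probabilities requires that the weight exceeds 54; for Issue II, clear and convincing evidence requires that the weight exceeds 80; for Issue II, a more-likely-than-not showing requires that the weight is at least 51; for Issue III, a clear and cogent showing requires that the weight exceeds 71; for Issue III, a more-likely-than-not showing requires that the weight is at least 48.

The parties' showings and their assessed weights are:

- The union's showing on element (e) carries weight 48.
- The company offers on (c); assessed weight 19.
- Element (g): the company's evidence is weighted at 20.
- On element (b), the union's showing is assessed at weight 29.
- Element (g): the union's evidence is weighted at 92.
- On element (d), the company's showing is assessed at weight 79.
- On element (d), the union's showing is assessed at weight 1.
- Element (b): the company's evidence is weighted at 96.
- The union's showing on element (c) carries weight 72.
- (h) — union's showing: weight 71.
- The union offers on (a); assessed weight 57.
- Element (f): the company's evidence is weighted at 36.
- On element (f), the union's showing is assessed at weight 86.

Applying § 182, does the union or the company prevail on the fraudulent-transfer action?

— Issue I —
Stage I.1 — burden on union; standard: the balance of probabilities (weight exceeds 54).
    (a): 57 > 54 [met]
  The union carries Stage I.1; the company now bears the burden.
Stage I.2 — burden on company; standard: a substantially-more-likely showing (weight is at least 71).
    (b): 96 − 29 = 67 < 71 [not met]
  Stage I.2 not carried; the company fails its burden.
The union prevails on this issue.
— Issue II —
Stage II.1 (union, a more-likely-than-not showing, weight is at least 51): (c) net 72−19=53 ≥ 51 — meets.
  Stage II.1 is satisfied; the onus moves to the company.
Stage II.2 (company, clear and convincing evidence, weight exceeds 80): (d) net 79−1=78 ≤ 80 — fails.
  The company does not carry Stage II.2.
The analysis ends at Stage II.2; the union prevails on this issue.
— Issue III —
Stage III.1 — burden on union; standard: a more-likely-than-not showing (weight is at least 48).
    (e): 48 ≥ 48 [met]
    (f): 86 − 36 = 50 ≥ 48 [met]
  Stage III.1 is satisfied; the union continues to bear the burden.
Stage III.2 — burden on union; standard: a clear and cogent showing (weight exceeds 71).
    (g): 92 − 20 = 72 > 71 [met]
    (h): 71 ≤ 71 [not met]
  Stage III.2 not carried; the union fails its burden.
The analysis ends at Stage III.2; the company prevails on this issue.
Per-issue: Issue I → union; Issue II → union; Issue III → company. The union must prevail on every issue; overall, the company prevails.

company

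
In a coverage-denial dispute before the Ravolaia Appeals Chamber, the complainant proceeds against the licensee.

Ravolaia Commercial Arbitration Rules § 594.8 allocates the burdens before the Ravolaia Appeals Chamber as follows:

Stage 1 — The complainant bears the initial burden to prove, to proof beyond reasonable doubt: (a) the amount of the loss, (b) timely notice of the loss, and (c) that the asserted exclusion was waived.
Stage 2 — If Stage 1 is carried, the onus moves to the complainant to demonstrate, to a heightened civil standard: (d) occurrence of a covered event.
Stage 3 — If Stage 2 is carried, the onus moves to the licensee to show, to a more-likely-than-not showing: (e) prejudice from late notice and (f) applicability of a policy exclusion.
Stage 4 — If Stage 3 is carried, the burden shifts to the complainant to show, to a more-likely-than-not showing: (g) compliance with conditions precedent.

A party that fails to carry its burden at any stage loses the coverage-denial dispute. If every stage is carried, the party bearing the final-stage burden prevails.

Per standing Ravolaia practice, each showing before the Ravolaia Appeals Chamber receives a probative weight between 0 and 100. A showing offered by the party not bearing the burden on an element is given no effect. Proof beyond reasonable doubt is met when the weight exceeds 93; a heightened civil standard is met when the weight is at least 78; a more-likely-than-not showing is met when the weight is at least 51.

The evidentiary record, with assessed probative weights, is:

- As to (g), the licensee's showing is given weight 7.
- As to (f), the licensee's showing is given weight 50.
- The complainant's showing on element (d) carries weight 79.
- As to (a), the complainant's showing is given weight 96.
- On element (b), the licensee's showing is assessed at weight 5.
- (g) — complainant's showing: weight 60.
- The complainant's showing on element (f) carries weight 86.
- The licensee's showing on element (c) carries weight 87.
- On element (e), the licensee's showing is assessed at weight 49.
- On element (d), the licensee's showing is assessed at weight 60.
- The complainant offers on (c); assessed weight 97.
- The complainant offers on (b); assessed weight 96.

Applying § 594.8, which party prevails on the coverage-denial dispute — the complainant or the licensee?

Stage 1 — burden on complainant; standard: proof beyond reasonable doubt (weight exceeds 93).
    (a): 96 > 93 [met]
    (b): 96 (licensee's 5 disregarded) > 93 [met]
    (c): 97 (licensee's 87 disregarded) > 93 [met]
  Stage 1 carried; the burden remains with the complainant.
Stage 2 — burden on complainant; standard: a heightened civil standard (weight is at least 78).
    (d): 79 (licensee's 60 disregarded) ≥ 78 [met]
  The complainant carries Stage 2; the licensee now bears the burden.
Stage 3 — burden on licensee; standard: a more-likely-than-not showing (weight is at least 51).
    (e): 49 < 51 [not met]
    (f): 50 (complainant's 86 disregarded) < 51 [not met]
  The licensee does not carry Stage 3.
The complainant prevails.

complainant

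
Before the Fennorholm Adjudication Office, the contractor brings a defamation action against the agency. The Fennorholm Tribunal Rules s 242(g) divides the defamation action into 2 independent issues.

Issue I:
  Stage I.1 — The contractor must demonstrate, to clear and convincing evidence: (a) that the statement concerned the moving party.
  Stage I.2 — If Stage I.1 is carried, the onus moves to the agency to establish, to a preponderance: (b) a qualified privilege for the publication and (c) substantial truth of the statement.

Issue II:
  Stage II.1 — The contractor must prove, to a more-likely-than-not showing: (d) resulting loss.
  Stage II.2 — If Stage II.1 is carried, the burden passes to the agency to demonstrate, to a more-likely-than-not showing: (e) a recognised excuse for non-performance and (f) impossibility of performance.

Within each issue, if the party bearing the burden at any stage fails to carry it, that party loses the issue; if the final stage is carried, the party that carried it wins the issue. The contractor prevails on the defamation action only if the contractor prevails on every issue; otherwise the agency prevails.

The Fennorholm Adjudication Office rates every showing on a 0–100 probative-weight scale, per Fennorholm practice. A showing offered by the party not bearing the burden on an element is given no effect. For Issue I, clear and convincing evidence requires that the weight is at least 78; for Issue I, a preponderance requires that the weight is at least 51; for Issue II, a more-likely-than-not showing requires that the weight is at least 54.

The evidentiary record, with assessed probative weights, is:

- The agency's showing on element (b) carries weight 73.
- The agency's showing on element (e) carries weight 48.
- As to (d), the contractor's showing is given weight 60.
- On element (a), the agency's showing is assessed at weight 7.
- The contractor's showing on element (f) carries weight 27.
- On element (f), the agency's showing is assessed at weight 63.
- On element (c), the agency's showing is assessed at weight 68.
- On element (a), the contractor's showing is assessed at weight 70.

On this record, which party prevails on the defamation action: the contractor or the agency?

agency

— Issue I —
Stage I.1 — burden on contractor; standard: clear and convincing evidence (weight is at least 78).
    (a): 70 (agency's 7 disregarded) < 78 [not met]
  Not every element is met, so the contractor fails to carry Stage I.1.
The analysis ends at Stage I.1; the agency prevails on this issue.
— Issue II —
Stage II.1 — burden on contractor; standard: a more-likely-than-not showing (weight is at least 54).
    (d): 60 ≥ 54 [met]
  Stage II.1 is satisfied; the onus moves to the agency.
Stage II.2 — burden on agency; standard: a more-likely-than-not showing (weight is at least 54).
    (e): 48 < 54 [not met]
    (f): 63 (contractor's 27 disregarded) ≥ 54 [met]
  Stage II.2 not carried; the agency fails its burden.
The contractor prevails on this issue.
Per-issue: Issue I → agency; Issue II → contractor. The contractor must prevail on every issue; overall, the agency prevails.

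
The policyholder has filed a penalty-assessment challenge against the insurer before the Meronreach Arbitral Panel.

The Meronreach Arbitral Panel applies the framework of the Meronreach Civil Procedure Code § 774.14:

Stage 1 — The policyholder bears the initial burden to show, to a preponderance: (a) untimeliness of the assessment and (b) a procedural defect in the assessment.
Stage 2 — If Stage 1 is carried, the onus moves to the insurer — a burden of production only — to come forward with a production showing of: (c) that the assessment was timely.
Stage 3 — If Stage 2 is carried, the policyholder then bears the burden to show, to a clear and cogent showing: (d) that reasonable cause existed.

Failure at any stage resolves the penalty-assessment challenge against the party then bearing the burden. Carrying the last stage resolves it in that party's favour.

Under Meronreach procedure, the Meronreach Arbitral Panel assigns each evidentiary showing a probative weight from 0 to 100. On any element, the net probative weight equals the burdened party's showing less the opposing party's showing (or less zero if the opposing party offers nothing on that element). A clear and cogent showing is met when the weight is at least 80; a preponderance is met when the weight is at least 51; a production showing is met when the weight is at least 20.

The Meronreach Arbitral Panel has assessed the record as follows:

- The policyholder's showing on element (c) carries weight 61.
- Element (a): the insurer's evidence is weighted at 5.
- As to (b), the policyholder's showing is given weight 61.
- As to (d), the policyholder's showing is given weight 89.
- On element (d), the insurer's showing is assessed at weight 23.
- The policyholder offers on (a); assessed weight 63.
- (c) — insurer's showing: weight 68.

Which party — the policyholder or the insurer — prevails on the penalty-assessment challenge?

Stage 1 — burden on policyholder; standard: a preponderance (weight is at least 51).
    (a): 63 − 5 = 58 ≥ 51 [met]
    (b): 61 ≥ 51 [met]
  Stage 1 carried; the burden shifts to the insurer.
Stage 2 — burden on insurer; standard: a production showing (weight is at least 20).
    (c): 68 − 61 = 7 < 20 [not met]
  Stage 2 not carried; the insurer fails its burden.
So the policyholder prevails.

policyholder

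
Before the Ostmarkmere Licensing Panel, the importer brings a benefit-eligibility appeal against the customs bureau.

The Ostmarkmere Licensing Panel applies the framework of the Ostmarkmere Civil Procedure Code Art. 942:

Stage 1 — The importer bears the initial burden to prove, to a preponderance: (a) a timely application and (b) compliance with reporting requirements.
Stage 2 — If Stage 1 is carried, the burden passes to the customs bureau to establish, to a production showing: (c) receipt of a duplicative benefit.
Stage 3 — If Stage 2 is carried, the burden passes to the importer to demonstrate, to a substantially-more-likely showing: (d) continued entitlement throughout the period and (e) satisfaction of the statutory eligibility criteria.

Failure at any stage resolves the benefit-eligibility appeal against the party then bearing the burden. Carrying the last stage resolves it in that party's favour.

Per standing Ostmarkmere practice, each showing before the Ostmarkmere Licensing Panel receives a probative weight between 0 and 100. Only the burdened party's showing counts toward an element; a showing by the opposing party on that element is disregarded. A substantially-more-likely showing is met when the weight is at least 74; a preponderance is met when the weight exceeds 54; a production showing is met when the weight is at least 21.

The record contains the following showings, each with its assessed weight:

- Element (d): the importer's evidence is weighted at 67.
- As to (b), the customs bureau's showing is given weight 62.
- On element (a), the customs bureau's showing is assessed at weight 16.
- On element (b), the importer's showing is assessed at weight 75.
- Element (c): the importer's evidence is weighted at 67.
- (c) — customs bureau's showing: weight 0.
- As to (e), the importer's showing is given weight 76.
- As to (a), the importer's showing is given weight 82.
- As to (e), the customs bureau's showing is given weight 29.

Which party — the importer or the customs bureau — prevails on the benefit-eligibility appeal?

importer

Stage 1 (importer, a preponderance, weight exceeds 54): (a) 82 (customs bureau's 16 disregarded) > 54 — meets; (b) 75 (customs bureau's 62 disregarded) > 54 — meets.
  Stage 1 is satisfied; the onus moves to the customs bureau.
Stage 2 (customs bureau, a production showing, weight is at least 21): (c) 0 (importer's 67 disregarded) < 21 — fails.
  Not every element is met, so the customs bureau fails to carry Stage 2.
The analysis ends at Stage 2; the importer prevails.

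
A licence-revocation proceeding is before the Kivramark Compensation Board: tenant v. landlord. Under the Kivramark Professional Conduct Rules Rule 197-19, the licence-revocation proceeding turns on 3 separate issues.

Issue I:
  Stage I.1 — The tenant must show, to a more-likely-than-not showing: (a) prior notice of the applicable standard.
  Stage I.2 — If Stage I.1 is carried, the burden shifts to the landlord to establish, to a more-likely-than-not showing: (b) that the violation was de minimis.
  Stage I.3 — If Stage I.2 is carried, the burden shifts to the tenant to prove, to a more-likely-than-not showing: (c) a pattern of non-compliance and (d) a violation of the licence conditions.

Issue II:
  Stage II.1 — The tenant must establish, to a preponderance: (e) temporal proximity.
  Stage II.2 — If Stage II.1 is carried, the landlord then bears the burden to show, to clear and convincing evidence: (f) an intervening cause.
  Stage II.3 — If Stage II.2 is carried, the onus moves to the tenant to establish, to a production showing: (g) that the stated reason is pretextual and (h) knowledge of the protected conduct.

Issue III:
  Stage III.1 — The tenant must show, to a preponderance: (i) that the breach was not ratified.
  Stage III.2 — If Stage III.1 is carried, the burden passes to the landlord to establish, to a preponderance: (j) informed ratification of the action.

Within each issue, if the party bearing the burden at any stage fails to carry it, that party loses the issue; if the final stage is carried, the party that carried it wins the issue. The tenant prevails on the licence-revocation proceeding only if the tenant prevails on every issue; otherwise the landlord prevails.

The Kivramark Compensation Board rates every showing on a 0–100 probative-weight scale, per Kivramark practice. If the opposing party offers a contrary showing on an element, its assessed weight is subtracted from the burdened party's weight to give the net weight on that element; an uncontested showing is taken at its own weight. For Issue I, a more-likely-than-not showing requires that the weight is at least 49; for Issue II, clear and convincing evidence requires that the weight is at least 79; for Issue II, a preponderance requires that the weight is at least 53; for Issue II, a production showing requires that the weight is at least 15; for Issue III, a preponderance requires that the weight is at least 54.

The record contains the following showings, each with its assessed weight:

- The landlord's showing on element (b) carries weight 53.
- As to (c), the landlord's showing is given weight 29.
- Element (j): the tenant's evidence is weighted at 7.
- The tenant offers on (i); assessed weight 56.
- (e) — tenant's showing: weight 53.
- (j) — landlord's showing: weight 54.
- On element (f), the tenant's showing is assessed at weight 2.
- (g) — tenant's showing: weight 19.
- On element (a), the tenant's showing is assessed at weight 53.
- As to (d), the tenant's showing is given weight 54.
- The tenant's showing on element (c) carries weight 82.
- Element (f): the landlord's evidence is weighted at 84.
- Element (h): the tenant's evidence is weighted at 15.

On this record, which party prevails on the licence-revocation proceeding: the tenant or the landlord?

— Issue I —
At Stage I.1 the tenant must meet a more-likely-than-not showing (weight is at least 49): on (a) the weight is 53, ≥ 49, so (a) meets the standard.
  The tenant carries Stage I.1; the landlord now bears the burden.
At Stage I.2 the landlord must meet a more-likely-than-not showing (weight is at least 49): on (b) the weight is 53, ≥ 49, so (b) meets the standard.
  Stage I.2 carried; the burden shifts to the tenant.
At Stage I.3 the tenant must meet a more-likely-than-not showing (weight is at least 49): on (c) the weight is 82 less the opposing 29 gives net 53, which does reach 49, so (c) meets the standard; on (d) the weight is 54, ≥ 49, so (d) meets the standard.
  Stage I.3 carried; the final stage is satisfied.
Every stage carried; the tenant prevails on this issue.
— Issue II —
Stage II.1 — burden on tenant; standard: a preponderance (weight is at least 53).
    (e): 53 ≥ 53 [met]
  All elements met. The burden passes to the landlord.
Stage II.2 — burden on landlord; standard: clear and convincing evidence (weight is at least 79).
    (f): 84 − 2 = 82 ≥ 79 [met]
  The landlord carries Stage II.2; the tenant now bears the burden.
Stage II.3 — burden on tenant; standard: a production showing (weight is at least 15).
    (g): 19 ≥ 15 [met]
    (h): 15 ≥ 15 [met]
  Stage II.3 carried; the final stage is satisfied.
Every stage carried; the tenant prevails on this issue.
— Issue III —
Stage III.1 (tenant, a preponderance, weight is at least 54): (i) 56 ≥ 54 — meets.
  All elements met. The burden passes to the landlord.
Stage III.2 (landlord, a preponderance, weight is at least 54): (j) net 54−7=47 < 54 — fails.
  The landlord does not carry Stage III.2.
The tenant prevails on this issue.
Per-issue: Issue I → tenant; Issue II → tenant; Issue III → tenant. The tenant must prevail on every issue; overall, the tenant prevails.

tenant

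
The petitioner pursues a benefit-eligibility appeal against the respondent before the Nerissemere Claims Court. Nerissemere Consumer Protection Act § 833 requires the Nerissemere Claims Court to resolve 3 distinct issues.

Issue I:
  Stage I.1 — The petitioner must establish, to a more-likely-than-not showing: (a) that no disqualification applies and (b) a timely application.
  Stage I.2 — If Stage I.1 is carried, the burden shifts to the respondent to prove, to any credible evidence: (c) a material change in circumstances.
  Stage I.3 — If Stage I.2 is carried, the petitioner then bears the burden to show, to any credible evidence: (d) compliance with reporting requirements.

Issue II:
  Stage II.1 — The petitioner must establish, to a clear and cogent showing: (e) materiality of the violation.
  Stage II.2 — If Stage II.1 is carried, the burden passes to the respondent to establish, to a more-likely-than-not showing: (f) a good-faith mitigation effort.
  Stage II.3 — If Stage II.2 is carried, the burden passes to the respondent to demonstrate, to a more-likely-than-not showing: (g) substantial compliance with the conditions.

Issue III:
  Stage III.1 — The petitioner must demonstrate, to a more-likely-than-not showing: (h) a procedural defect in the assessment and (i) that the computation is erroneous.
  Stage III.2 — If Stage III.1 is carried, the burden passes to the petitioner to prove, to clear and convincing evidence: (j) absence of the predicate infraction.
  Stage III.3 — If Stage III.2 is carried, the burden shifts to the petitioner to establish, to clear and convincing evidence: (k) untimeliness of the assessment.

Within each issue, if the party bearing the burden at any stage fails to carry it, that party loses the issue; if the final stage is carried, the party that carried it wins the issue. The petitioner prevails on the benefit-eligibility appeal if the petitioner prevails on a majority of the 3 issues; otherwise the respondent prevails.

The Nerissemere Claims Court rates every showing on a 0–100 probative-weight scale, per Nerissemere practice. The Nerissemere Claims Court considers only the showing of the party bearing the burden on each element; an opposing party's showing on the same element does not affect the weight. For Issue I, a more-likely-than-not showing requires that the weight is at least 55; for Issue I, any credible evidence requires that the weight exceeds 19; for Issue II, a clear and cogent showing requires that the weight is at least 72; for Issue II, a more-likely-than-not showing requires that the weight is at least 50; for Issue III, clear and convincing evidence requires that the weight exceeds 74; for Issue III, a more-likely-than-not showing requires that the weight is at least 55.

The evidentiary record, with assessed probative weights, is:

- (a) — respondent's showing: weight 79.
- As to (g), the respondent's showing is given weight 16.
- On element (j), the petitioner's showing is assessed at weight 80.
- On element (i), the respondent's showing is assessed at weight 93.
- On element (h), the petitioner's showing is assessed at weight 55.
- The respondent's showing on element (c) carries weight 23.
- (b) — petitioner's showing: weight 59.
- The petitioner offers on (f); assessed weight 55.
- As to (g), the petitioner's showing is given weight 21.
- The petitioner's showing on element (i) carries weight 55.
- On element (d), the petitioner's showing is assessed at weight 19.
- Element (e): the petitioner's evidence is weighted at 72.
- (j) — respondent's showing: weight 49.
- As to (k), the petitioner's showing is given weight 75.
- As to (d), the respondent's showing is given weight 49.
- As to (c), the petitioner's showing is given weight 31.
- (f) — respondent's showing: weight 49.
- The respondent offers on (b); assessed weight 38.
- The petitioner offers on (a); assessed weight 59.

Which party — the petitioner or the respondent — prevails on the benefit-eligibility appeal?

petitioner

— Issue I —
Stage I.1 (petitioner, a more-likely-than-not showing, weight is at least 55): (a) 59 (respondent's 79 disregarded) ≥ 55 — meets; (b) 59 (respondent's 38 disregarded) ≥ 55 — meets.
  The petitioner carries Stage I.1; the respondent now bears the burden.
Stage I.2 (respondent, any credible evidence, weight exceeds 19): (c) 23 (petitioner's 31 disregarded) > 19 — meets.
  Stage I.2 is satisfied; the onus moves to the petitioner.
Stage I.3 (petitioner, any credible evidence, weight exceeds 19): (d) 19 (respondent's 49 disregarded) ≤ 19 — fails.
  Stage I.3 not carried; the petitioner fails its burden.
So the respondent prevails on this issue.
— Issue II —
At Stage II.1 the petitioner must meet a clear and cogent showing (weight is at least 72): on (e) the weight is 72, which does reach 72, so (e) meets the standard.
  Stage II.1 is satisfied; the onus moves to the respondent.
At Stage II.2 the respondent must meet a more-likely-than-not showing (weight is at least 50): on (f) the weight is 49 (the petitioner's 55 is given no effect), < 50, so (f) does not meet the standard.
  The respondent does not carry Stage II.2.
So the petitioner prevails on this issue.
— Issue III —
At Stage III.1 the petitioner must meet a more-likely-than-not showing (weight is at least 55): on (h) the weight is 55, which does reach 55, so (h) meets the standard; on (i) the weight is 55 (the respondent's 93 is given no effect), ≥ 55, so (i) meets the standard.
  Stage III.1 is satisfied; the petitioner continues to bear the burden.
At Stage III.2 the petitioner must meet clear and convincing evidence (weight exceeds 74): on (j) the weight is 80 (the respondent's 49 is given no effect), which does exceed 74, so (j) meets the standard.
  All elements met. The petitioner retains the burden for Stage III.3.
At Stage III.3 the petitioner must meet clear and convincing evidence (weight exceeds 74): on (k) the weight is 75, which does exceed 74, so (k) meets the standard.
  Stage III.3 carried; the final stage is satisfied.
With every stage satisfied, the petitioner prevails on this issue.
Per-issue: Issue I → respondent; Issue II → petitioner; Issue III → petitioner. The petitioner must prevail on a majority of issues; overall, the petitioner prevails.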